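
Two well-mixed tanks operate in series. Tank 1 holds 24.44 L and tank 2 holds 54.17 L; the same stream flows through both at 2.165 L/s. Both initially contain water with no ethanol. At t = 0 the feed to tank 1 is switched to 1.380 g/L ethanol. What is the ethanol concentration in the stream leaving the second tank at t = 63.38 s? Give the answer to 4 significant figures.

Species balance on tank i: dCᵢ/dt = (Cᵢ₋₁ − Cᵢ)/τᵢ with τᵢ = Vᵢ/Q.
τ₁ = 24.44/2.165 = 11.2887 s; τ₂ = 54.17/2.165 = 25.0208 s.
Tank 1: C₁ = C_in(1 − e^(−t/τ₁)). Tank 2 (τ₁ ≠ τ₂): C₂ = C_in[1 − (τ₁ e^(−t/τ₁) − τ₂ e^(−t/τ₂))/(τ₁ − τ₂)].
At t = 63.38: e^(−t/τ₁) = 0.00364473, e^(−t/τ₂) = 0.0794129.
C₂ = 1.380·[1 − (11.2887·0.00364473 − 25.0208·0.0794129)/(-13.7321)] = 1.380·0.858301 = 1.18445 g/L.

1.184 g/L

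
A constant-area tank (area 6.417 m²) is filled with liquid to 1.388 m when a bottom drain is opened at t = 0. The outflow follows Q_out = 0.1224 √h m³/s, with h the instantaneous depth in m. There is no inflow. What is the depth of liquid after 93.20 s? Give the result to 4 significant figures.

With no inflow, A dh/dt = −0.1224 √h.
Separate and integrate: 2(√h − √h₀) = −(0.1224/A) t.
√h = √1.388 − 0.1224·93.20/(2·6.417) = 1.17813 − 0.888864 = 0.289270.
h = 0.289270² = 0.0836772 m.

0.08368 m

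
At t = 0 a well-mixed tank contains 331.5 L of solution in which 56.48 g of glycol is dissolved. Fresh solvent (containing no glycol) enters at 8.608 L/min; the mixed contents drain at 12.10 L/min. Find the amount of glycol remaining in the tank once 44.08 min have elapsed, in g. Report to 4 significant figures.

6.494 g

Total volume: dV/dt = Q_in − Q_out = -3.49200 L/min, so V(t) = 331.5 − 3.49200 t and V(44.08) = 177.573 L.
Solute balance: dm/dt = 0 − Q_out C = −Q_out m/V(t).
Separate: dm/m = −Q_out dt/V(t) ⇒ ln(m/m₀) = −(Q_out/(Q_in−Q_out)) ln(V/V₀).
m = m₀ (V₀/V)^(Q_out/(Q_in−Q_out)) = 56.48 × (331.5/177.573)^(-3.46506) = 6.49367 g.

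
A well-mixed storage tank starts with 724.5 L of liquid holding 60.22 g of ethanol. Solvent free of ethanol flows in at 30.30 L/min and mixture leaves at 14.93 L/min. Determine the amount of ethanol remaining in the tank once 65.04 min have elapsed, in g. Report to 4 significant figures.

Let m(t) be the amount of ethanol. Volume: V(t) = V₀ + (Q_in − Q_out) t = 724.5 + 15.3700 t; V(65.04) = 1724.16 L.
No ethanol enters, so dm/dt = −Q_out · (m/V).
dm/m = −Q_out dt/(V₀ + 15.3700 t); integrating gives ln(m/m₀) = −(Q_out/(Q_in−Q_out)) ln(V/V₀).
m = m₀ (V₀/V)^(Q_out/(Q_in−Q_out)) = 60.22 × (724.5/1724.16)^(0.971373) = 25.9406 g.

25.94 g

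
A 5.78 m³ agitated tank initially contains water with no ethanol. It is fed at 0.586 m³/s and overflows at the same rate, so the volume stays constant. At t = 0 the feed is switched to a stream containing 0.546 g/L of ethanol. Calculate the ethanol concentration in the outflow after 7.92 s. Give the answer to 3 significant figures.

0.301 g/L

Accumulation = in − out for the solute gives V dC/dt = Q(C_in − C).
Rewrite as dC/dt + C/τ = C_in/τ, τ = V/Q = 9.8635 s.
This is linear first-order; C(t) = C_in + (C₀ − C_in) e^(−t/τ).
C(7.92) = 0.546 + (0 − 0.546)·e^(−7.92/9.8635) = 0.546 + (-0.54600)·0.44800 = 0.30139 g/L.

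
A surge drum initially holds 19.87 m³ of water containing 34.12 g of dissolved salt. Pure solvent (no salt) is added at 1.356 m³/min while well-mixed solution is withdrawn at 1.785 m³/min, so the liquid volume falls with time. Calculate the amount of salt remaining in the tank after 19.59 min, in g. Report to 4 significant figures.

3.463 g

Let m(t) be the amount of salt. Volume: V(t) = V₀ + (Q_in − Q_out) t = 19.87 − 0.429000 t; V(19.59) = 11.4659 m³.
Solute balance: dm/dt = 0 − Q_out C = −Q_out m/V(t).
dm/m = −Q_out dt/(V₀ − 0.429000 t); integrating gives ln(m/m₀) = −(Q_out/(Q_in−Q_out)) ln(V/V₀).
m = m₀ (V₀/V)^(Q_out/(Q_in−Q_out)) = 34.12 × (19.87/11.4659)^(-4.16084) = 3.46292 g.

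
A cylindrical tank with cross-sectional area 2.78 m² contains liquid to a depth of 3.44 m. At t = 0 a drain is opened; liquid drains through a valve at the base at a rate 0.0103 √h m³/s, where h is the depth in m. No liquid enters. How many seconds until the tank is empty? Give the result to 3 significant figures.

1000 s

A dh/dt = −Q_out = −0.0103 √h.
This is separable: 2 d(√h)/dt = −0.0103/A, so √h = √h₀ − (0.0103/(2A)) t.
Set h = 0: 2√h₀ = (0.0103/A) t_empty ⇒ t_empty = 2A√h₀/0.0103.
t_empty = 2·2.78·√3.44/0.0103 = 5.5600·1.8547/0.0103 = 1001.2 s.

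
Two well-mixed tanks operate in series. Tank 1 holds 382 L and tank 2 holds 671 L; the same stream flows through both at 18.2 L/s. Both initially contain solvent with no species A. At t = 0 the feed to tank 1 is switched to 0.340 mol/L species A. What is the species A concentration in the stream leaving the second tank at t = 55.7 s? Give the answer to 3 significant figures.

0.197 mol/L

Each tank obeys Vᵢ dCᵢ/dt = Q(Cᵢ₋₁ − Cᵢ), so τᵢ = Vᵢ/Q.
τ₁ = 382/18.2 = 20.989 s; τ₂ = 671/18.2 = 36.868 s.
Solving the cascade with C₁(0)=C₂(0)=0 gives C₂(t) = C_in[1 − (τ₁ e^(−t/τ₁) − τ₂ e^(−t/τ₂))/(τ₁ − τ₂)].
At t = 55.7: e^(−t/τ₁) = 0.070385, e^(−t/τ₂) = 0.22074.
C₂ = 0.340·[1 − (20.989·0.070385 − 36.868·0.22074)/(-15.879)] = 0.340·0.58053 = 0.19738 mol/L.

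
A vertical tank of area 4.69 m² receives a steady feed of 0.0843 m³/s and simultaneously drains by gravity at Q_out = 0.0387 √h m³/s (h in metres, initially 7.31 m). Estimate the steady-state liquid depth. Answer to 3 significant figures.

4.74 m

Accumulation of liquid (constant cross-section A): A dh/dt = Q_in − 0.0387 √h. At steady state dh/dt = 0:
Q_in = 0.0387 √h_ss ⇒ √h_ss = 0.0843/0.0387 = 2.1783.
h_ss = 2.1783² = 4.7450 m. (Since h₀ = 7.31 m > h_ss, the level will fall toward this value.)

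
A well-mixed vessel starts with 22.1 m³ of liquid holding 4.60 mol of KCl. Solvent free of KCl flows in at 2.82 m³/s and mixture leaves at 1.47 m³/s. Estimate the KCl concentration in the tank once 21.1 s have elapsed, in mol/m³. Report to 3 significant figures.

Total volume: dV/dt = Q_in − Q_out = 1.3500 m³/s, so V(t) = 22.1 + 1.3500 t and V(21.1) = 50.585 m³.
Solute balance: dm/dt = 0 − Q_out C = −Q_out m/V(t).
Separate: dm/m = −Q_out dt/V(t) ⇒ ln(m/m₀) = −(Q_out/(Q_in−Q_out)) ln(V/V₀).
m = m₀ (V₀/V)^(Q_out/(Q_in−Q_out)) = 4.60 × (22.1/50.585)^(1.0889) = 1.8671 mol.
C = m/V = 1.8671/50.585 = 0.036910 mol/m³.

0.0369 mol/m³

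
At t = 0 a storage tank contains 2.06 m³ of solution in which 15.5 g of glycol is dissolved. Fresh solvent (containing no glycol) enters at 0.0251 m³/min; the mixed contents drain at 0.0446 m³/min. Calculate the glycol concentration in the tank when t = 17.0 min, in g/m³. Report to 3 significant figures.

6.00 g/m³

Total volume: dV/dt = Q_in − Q_out = -0.019500 m³/min, so V(t) = 2.06 − 0.019500 t and V(17.0) = 1.7285 m³.
No glycol enters, so dm/dt = −Q_out · (m/V).
dm/m = −Q_out dt/(V₀ − 0.019500 t); integrating gives ln(m/m₀) = −(Q_out/(Q_in−Q_out)) ln(V/V₀).
m = m₀ (V₀/V)^(Q_out/(Q_in−Q_out)) = 15.5 × (2.06/1.7285)^(-2.2872) = 10.377 g.
C = m/V = 10.377/1.7285 = 6.0032 g/m³.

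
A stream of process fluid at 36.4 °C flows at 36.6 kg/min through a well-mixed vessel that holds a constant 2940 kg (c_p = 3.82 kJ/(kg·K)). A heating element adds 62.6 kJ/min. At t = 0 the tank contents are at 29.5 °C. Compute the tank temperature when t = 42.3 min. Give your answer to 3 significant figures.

32.5 °C

M c_p dT/dt = ṁ c_p (T_in − T) + Q̇.
Rearrange: dT/dt = (T_ss − T)/τ with τ = M/ṁ = 80.328 min and T_ss = T_in + Q̇/(ṁ c_p) = 36.848 °C.
Solution: T(t) = T_ss + (T₀ − T_ss) e^(−t/τ).
T(42.3) = 36.848 + (-7.3477)·e^(−42.3/80.328) = 36.848 + (-7.3477)·0.59061 = 32.508 °C.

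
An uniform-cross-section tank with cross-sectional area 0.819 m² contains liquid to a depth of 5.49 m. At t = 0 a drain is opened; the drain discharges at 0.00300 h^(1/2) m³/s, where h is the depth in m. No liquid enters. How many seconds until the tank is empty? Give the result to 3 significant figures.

1280 s

Accumulation of liquid (constant cross-section A): A dh/dt = −0.00300 √h.
∫ h^(−1/2) dh = −(0.00300/A) ∫ dt, giving 2√h = 2√h₀ − (0.00300/A) t.
Set h = 0: 2√h₀ = (0.00300/A) t_empty ⇒ t_empty = 2A√h₀/0.00300.
t_empty = 2·0.819·√5.49/0.00300 = 1.6380·2.3431/0.00300 = 1279.3 s.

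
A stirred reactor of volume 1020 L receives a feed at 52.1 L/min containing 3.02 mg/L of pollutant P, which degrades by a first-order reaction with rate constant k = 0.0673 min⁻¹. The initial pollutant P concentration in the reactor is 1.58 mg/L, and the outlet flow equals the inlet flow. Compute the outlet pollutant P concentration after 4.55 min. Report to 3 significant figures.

1.46 mg/L

Species balance: V dC/dt = Q C_in − Q C − k V C.
dC/dt = (Q/V) C_in − (Q/V + k) C; effective rate a = Q/V + k = 0.051078 + 0.0673 = 0.11838 min⁻¹.
C_ss = Q C_in/(Q + kV) = 1.3031 mg/L; C(t) = C_ss + (C₀ − C_ss) e^(−a t).
C(4.55) = 1.3031 + (0.27692)·e^(−0.11838·4.55) = 1.3031 + (0.27692)·0.58355 = 1.4647 mg/L.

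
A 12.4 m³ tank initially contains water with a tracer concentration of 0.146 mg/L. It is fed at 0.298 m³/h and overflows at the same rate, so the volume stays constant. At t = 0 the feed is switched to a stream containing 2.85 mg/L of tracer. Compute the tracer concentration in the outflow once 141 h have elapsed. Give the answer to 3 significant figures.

2.76 mg/L

Species balance on the tank: V dC/dt = Q(C_in − C).
Time constant τ = V/Q = 12.4/0.298 = 41.611 h.
Solution: C(t) = C_in + (C₀ − C_in) e^(−t/τ).
C(141) = 2.85 + (0.146 − 2.85)·e^(−141/41.611) = 2.85 + (-2.7040)·0.033758 = 2.7587 mg/L.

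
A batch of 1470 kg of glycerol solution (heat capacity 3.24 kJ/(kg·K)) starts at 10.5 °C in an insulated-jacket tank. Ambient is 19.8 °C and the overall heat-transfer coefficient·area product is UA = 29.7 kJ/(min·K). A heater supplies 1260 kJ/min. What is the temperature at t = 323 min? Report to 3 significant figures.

First-law balance (no shaft work): M c_p dT/dt = −UA(T − T_amb) + Q̇.
dT/dt = (T_ss − T)/τ with T_ss = T_amb + Q̇/UA = 19.8 + 1260/29.7 = 62.224 °C, τ = M c_p/UA = 1470·3.24/29.7 = 160.36 min.
This is linear first-order; T(t) = T_ss + (T₀ − T_ss) e^(−t/τ).
T(323) = 62.224 + (-51.724)·0.13343 = 55.323 °C.

55.3 °C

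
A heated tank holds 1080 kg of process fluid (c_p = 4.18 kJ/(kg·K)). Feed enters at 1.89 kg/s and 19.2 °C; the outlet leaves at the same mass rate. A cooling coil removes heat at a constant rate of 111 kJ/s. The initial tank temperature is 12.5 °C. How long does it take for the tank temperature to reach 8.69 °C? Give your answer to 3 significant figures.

417 s

M c_p dT/dt = ṁ c_p (T_in − T) − Q̇.
τ = M/ṁ = 571.43 s; T_ss = T_in − Q̇/(ṁ c_p) = 5.1497 °C.
T(t) = T_ss + (T₀ − T_ss) e^(−t/τ). Set T = 8.69:
e^(−t/τ) = (8.69 − 5.1497)/(12.5 − 5.1497) = 0.48165
t = −571.43 · ln(0.48165) = 417.45 s.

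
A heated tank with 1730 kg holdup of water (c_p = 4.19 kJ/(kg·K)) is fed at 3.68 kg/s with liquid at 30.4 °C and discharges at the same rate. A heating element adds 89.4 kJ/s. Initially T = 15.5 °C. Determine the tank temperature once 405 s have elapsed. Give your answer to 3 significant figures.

M c_p dT/dt = ṁ c_p (T_in − T) + Q̇.
τ = M/ṁ = 470.11 s; T_ss = T_in + Q̇/(ṁ c_p) = 30.4 + 89.4/(3.68·4.19) = 36.198 °C.
Integrating: T(t) = T_ss + (T₀ − T_ss) e^(−t/τ).
T(405) = 36.198 + (-20.698)·e^(−405/470.11) = 36.198 + (-20.698)·0.42253 = 27.453 °C.

27.5 °C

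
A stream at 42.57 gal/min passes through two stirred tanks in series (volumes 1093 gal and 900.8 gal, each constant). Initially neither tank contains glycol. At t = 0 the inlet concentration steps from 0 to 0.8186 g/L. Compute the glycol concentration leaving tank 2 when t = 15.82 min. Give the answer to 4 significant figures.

0.1213 g/L

Species balance on tank i: dCᵢ/dt = (Cᵢ₋₁ − Cᵢ)/τᵢ with τᵢ = Vᵢ/Q.
τ₁ = 1093/42.57 = 25.6754 min; τ₂ = 900.8/42.57 = 21.1604 min.
Solving the cascade with C₁(0)=C₂(0)=0 gives C₂(t) = C_in[1 − (τ₁ e^(−t/τ₁) − τ₂ e^(−t/τ₂))/(τ₁ − τ₂)].
At t = 15.82: e^(−t/τ₁) = 0.540017, e^(−t/τ₂) = 0.473491.
C₂ = 0.8186·[1 − (25.6754·0.540017 − 21.1604·0.473491)/(4.51492)] = 0.8186·0.148193 = 0.121311 g/L.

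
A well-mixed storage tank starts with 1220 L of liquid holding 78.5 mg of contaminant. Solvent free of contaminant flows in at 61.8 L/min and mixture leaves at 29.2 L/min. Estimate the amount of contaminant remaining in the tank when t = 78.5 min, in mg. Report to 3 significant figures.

28.5 mg

Let m(t) be the amount of contaminant. Volume: V(t) = V₀ + (Q_in − Q_out) t = 1220 + 32.600 t; V(78.5) = 3779.1 L.
No contaminant enters, so dm/dt = −Q_out · (m/V).
Separate: dm/m = −Q_out dt/V(t) ⇒ ln(m/m₀) = −(Q_out/(Q_in−Q_out)) ln(V/V₀).
m = m₀ (V₀/V)^(Q_out/(Q_in−Q_out)) = 78.5 × (1220/3779.1)^(0.89571) = 28.514 mg.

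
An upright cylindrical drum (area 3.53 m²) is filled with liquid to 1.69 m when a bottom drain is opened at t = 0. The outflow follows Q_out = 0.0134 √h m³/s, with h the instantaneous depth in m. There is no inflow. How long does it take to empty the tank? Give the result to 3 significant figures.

A dh/dt = −Q_out = −0.0134 √h.
∫ h^(−1/2) dh = −(0.0134/A) ∫ dt, giving 2√h = 2√h₀ − (0.0134/A) t.
Set h = 0: 2√h₀ = (0.0134/A) t_empty ⇒ t_empty = 2A√h₀/0.0134.
t_empty = 2·3.53·√1.69/0.0134 = 7.0600·1.3000/0.0134 = 684.93 s.

685 s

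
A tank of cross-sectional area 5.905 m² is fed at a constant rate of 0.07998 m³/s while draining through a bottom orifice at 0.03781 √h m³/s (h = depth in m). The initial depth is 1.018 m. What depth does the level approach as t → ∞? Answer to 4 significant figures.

4.475 m

Volume balance on the tank: A dh/dt = Q_in − 0.03781 √h. At steady state dh/dt = 0:
Q_in = 0.03781 √h_ss ⇒ √h_ss = 0.07998/0.03781 = 2.11531.
h_ss = 2.11531² = 4.47455 m. (Since h₀ = 1.018 m < h_ss, the level will rise toward this value.)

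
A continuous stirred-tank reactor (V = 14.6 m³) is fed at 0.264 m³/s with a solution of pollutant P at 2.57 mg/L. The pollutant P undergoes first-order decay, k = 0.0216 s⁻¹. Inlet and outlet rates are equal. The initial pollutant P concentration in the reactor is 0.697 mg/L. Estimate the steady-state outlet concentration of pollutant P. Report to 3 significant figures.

V dC/dt = Q(C_in − C) − k V C.
At steady state: 0 = Q C_in − (Q + kV) C_ss, so C_ss = Q C_in/(Q + kV).
C_ss = 0.264·2.57/(0.264 + 0.0216·14.6) = 0.67848/0.57936 = 1.1711 mg/L.

1.17 mg/L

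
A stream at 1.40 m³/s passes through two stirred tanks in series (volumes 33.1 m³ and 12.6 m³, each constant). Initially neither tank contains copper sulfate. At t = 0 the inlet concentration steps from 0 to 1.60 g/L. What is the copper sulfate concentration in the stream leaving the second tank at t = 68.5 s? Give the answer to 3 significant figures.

Species balance on tank i: dCᵢ/dt = (Cᵢ₋₁ − Cᵢ)/τᵢ with τᵢ = Vᵢ/Q.
τ₁ = 33.1/1.40 = 23.643 s; τ₂ = 12.6/1.40 = 9.0000 s.
Tank 1: C₁ = C_in(1 − e^(−t/τ₁)). Tank 2 (τ₁ ≠ τ₂): C₂ = C_in[1 − (τ₁ e^(−t/τ₁) − τ₂ e^(−t/τ₂))/(τ₁ − τ₂)].
At t = 68.5: e^(−t/τ₁) = 0.055173, e^(−t/τ₂) = 0.00049492.
C₂ = 1.60·[1 − (23.643·0.055173 − 9.0000·0.00049492)/(14.643)] = 1.60·0.91122 = 1.4580 g/L.

1.46 g/L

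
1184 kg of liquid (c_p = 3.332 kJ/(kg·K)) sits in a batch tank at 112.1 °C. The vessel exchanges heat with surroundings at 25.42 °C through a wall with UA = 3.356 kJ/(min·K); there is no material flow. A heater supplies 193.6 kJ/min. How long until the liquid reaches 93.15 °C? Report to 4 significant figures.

Lumped-capacitance energy balance: M c_p dT/dt = UA(T_amb − T) + Q̇.
τ = M c_p/UA = 1175.53 min; T_ss = T_amb + Q̇/UA = 25.42 + 193.6/3.356 = 83.1077 °C.
T(t) = T_ss + (T₀ − T_ss)e^(−t/τ); set T = 93.15:
t = −τ ln[(T − T_ss)/(T₀ − T_ss)] = −1175.53 · ln(0.346378) = 1246.33 min.

1246 min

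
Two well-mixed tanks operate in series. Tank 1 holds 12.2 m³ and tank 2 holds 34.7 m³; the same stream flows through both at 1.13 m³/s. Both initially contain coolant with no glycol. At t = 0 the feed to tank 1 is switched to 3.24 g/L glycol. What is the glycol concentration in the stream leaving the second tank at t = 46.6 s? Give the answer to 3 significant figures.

Species balance on tank i: dCᵢ/dt = (Cᵢ₋₁ − Cᵢ)/τᵢ with τᵢ = Vᵢ/Q.
τ₁ = 12.2/1.13 = 10.796 s; τ₂ = 34.7/1.13 = 30.708 s.
Solving the cascade with C₁(0)=C₂(0)=0 gives C₂(t) = C_in[1 − (τ₁ e^(−t/τ₁) − τ₂ e^(−t/τ₂))/(τ₁ − τ₂)].
At t = 46.6: e^(−t/τ₁) = 0.013350, e^(−t/τ₂) = 0.21925.
C₂ = 3.24·[1 − (10.796·0.013350 − 30.708·0.21925)/(-19.912)] = 3.24·0.66910 = 2.1679 g/L.

2.17 g/L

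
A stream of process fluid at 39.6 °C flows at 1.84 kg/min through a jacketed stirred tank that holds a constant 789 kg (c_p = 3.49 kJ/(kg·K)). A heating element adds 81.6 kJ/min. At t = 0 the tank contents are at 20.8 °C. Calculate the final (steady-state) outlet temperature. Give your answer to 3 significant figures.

M c_p dT/dt = ṁ c_p (T_in − T) + Q̇.
At steady state dT/dt = 0 ⇒ T_ss = T_in + Q̇/(ṁ c_p) = 39.6 + 81.6/(1.84·3.49) = 52.307 °C.

52.3 °C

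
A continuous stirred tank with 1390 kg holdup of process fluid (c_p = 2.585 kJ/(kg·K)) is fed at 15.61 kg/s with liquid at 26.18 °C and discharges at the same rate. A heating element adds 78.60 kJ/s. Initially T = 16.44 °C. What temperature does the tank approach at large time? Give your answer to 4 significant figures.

M c_p dT/dt = ṁ c_p (T_in − T) + Q̇.
At steady state dT/dt = 0 ⇒ T_ss = T_in + Q̇/(ṁ c_p) = 26.18 + 78.60/(15.61·2.585) = 28.1279 °C.

28.13 °C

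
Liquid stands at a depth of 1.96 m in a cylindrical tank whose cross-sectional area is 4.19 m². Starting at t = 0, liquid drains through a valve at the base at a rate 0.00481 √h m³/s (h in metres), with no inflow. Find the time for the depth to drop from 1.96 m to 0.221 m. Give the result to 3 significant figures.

A dh/dt = −Q_out = −0.00481 √h.
Separate and integrate: 2(√h − √h₀) = −(0.00481/A) t.
t = 2A(√h₀ − √h)/0.00481 = 2·4.19·(√1.96 − √0.221)/0.00481
  = 8.3800 × (1.4000 − 0.47011) / 0.00481 = 1620.1 s.

1620 s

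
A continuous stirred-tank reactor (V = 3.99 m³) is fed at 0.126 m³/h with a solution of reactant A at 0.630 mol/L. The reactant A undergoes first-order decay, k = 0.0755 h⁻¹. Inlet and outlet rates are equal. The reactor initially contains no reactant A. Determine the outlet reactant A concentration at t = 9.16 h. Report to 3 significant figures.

Species balance: V dC/dt = Q C_in − Q C − k V C.
This is linear with rate a = Q/V + k = 0.10708 h⁻¹.
C_ss = Q C_in/(Q + kV) = 0.18580 mol/L; C(t) = C_ss + (C₀ − C_ss) e^(−a t).
C(9.16) = 0.18580 + (-0.18580)·e^(−0.10708·9.16) = 0.18580 + (-0.18580)·0.37499 = 0.11612 mol/L.

0.116 mol/L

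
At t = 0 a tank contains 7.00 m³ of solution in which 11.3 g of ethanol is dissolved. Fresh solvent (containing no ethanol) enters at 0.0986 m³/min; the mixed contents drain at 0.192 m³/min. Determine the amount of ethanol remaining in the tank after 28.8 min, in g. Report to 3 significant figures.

Total volume: dV/dt = Q_in − Q_out = -0.093400 m³/min, so V(t) = 7.00 − 0.093400 t and V(28.8) = 4.3101 m³.
Species balance (pure solvent in): dm/dt = −Q_out · m/V(t).
dm/m = −Q_out dt/(V₀ − 0.093400 t); integrating gives ln(m/m₀) = −(Q_out/(Q_in−Q_out)) ln(V/V₀).
m = m₀ (V₀/V)^(Q_out/(Q_in−Q_out)) = 11.3 × (7.00/4.3101)^(-2.0557) = 4.1699 g.

4.17 g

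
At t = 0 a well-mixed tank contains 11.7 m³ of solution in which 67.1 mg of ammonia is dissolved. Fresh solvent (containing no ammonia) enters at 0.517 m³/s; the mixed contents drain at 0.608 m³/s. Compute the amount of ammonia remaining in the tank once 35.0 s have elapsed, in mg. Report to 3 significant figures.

Total volume: dV/dt = Q_in − Q_out = -0.091000 m³/s, so V(t) = 11.7 − 0.091000 t and V(35.0) = 8.5150 m³.
No ammonia enters, so dm/dt = −Q_out · (m/V).
Separate: dm/m = −Q_out dt/V(t) ⇒ ln(m/m₀) = −(Q_out/(Q_in−Q_out)) ln(V/V₀).
m = m₀ (V₀/V)^(Q_out/(Q_in−Q_out)) = 67.1 × (11.7/8.5150)^(-6.6813) = 8.0296 mg.

8.03 mg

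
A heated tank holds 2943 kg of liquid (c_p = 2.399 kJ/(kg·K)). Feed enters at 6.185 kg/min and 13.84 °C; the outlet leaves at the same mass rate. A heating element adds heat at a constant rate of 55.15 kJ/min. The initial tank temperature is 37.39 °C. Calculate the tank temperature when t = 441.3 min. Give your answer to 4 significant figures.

M c_p dT/dt = ṁ c_p (T_in − T) + Q̇.
Rearrange: dT/dt = (T_ss − T)/τ with τ = M/ṁ = 475.829 min and T_ss = T_in + Q̇/(ṁ c_p) = 17.5569 °C.
Solution: T(t) = T_ss + (T₀ − T_ss) e^(−t/τ).
T(441.3) = 17.5569 + (19.8331)·e^(−441.3/475.829) = 17.5569 + (19.8331)·0.395567 = 25.4022 °C.

25.40 °C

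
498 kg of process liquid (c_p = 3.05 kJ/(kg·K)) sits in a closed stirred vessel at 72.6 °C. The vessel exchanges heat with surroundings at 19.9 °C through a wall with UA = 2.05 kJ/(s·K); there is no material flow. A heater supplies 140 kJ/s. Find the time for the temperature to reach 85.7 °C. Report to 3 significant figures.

Lumped-capacitance energy balance: M c_p dT/dt = UA(T_amb − T) + Q̇.
τ = M c_p/UA = 740.93 s; T_ss = T_amb + Q̇/UA = 19.9 + 140/2.05 = 88.193 °C.
T(t) = T_ss + (T₀ − T_ss)e^(−t/τ); set T = 85.7:
t = −τ ln[(T − T_ss)/(T₀ − T_ss)] = −740.93 · ln(0.15986) = 1358.4 s.

1360 s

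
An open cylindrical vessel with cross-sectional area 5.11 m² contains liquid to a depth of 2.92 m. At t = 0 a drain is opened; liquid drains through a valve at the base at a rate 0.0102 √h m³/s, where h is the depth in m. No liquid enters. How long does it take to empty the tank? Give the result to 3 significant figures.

1710 s

With no inflow, A dh/dt = −0.0102 √h.
∫ h^(−1/2) dh = −(0.0102/A) ∫ dt, giving 2√h = 2√h₀ − (0.0102/A) t.
Tank is empty when √h = 0: t_empty = 2A√h₀/0.0102.
t_empty = 2·5.11·√2.92/0.0102 = 10.220·1.7088/0.0102 = 1712.2 s.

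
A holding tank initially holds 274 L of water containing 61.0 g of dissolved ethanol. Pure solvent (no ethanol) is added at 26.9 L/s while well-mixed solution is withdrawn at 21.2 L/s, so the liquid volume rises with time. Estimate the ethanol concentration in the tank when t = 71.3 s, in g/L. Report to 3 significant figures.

0.00304 g/L

Total volume: dV/dt = Q_in − Q_out = 5.7000 L/s, so V(t) = 274 + 5.7000 t and V(71.3) = 680.41 L.
Solute balance: dm/dt = 0 − Q_out C = −Q_out m/V(t).
Separate: dm/m = −Q_out dt/V(t) ⇒ ln(m/m₀) = −(Q_out/(Q_in−Q_out)) ln(V/V₀).
m = m₀ (V₀/V)^(Q_out/(Q_in−Q_out)) = 61.0 × (274/680.41)^(3.7193) = 2.0708 g.
C = m/V = 2.0708/680.41 = 0.0030434 g/L.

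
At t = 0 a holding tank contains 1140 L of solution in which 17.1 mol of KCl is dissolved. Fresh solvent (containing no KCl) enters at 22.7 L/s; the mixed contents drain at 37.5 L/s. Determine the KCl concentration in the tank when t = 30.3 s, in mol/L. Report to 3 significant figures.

Total volume: dV/dt = Q_in − Q_out = -14.800 L/s, so V(t) = 1140 − 14.800 t and V(30.3) = 691.56 L.
Solute balance: dm/dt = 0 − Q_out C = −Q_out m/V(t).
dm/m = −Q_out dt/(V₀ − 14.800 t); integrating gives ln(m/m₀) = −(Q_out/(Q_in−Q_out)) ln(V/V₀).
m = m₀ (V₀/V)^(Q_out/(Q_in−Q_out)) = 17.1 × (1140/691.56)^(-2.5338) = 4.8192 mol.
C = m/V = 4.8192/691.56 = 0.0069686 mol/L.

0.00697 mol/L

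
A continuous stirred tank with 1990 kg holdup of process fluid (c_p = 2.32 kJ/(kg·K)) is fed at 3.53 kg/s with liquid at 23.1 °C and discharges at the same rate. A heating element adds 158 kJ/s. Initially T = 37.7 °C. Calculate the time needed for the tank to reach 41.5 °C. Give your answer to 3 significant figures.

Unsteady energy balance on the tank contents: M c_p dT/dt = ṁ c_p (T_in − T) + 158.
τ = M/ṁ = 563.74 s; T_ss = T_in + Q̇/(ṁ c_p) = 42.393 °C.
T(t) = T_ss + (T₀ − T_ss) e^(−t/τ). Set T = 41.5:
e^(−t/τ) = (41.5 − 42.393)/(37.7 − 42.393) = 0.19024
t = −563.74 · ln(0.19024) = 935.50 s.

936 s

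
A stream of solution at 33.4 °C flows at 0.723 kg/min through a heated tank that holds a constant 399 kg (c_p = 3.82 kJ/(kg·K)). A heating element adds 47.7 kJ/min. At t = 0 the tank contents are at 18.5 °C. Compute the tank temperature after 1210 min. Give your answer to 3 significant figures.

47.1 °C

M c_p dT/dt = ṁ c_p (T_in − T) + Q̇.
Rearrange: dT/dt = (T_ss − T)/τ with τ = M/ṁ = 551.87 min and T_ss = T_in + Q̇/(ṁ c_p) = 50.671 °C.
Integrating: T(t) = T_ss + (T₀ − T_ss) e^(−t/τ).
T(1210) = 50.671 + (-32.171)·e^(−1210/551.87) = 50.671 + (-32.171)·0.11163 = 47.080 °C.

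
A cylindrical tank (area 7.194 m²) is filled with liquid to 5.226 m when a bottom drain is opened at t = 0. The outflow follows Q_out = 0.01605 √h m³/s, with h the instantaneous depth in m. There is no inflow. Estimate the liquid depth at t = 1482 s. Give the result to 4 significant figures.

With no inflow, A dh/dt = −0.01605 √h.
This is separable: 2 d(√h)/dt = −0.01605/A, so √h = √h₀ − (0.01605/(2A)) t.
√h = √5.226 − 0.01605·1482/(2·7.194) = 2.28604 − 1.65319 = 0.632854.
h = 0.632854² = 0.400505 m.

0.4005 m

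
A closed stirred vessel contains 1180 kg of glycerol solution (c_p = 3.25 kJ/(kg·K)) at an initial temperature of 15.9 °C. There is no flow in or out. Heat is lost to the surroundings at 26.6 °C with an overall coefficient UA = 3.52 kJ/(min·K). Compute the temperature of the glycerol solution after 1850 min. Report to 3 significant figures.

24.6 °C

Lumped-capacitance energy balance: M c_p dT/dt = UA(T_amb − T).
dT/dt = (T_ss − T)/τ with T_ss = T_amb = 26.600 °C, τ = M c_p/UA = 1180·3.25/3.52 = 1089.5 min.
This is linear first-order; T(t) = T_ss + (T₀ − T_ss) e^(−t/τ).
T(1850) = 26.600 + (-10.700)·0.18304 = 24.641 °C.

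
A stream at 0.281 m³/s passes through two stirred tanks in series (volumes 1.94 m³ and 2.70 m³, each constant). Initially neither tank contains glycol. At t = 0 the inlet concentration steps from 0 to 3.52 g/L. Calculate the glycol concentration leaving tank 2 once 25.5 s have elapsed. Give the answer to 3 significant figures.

Time constants: τᵢ = Vᵢ/Q for each well-mixed tank.
τ₁ = 1.94/0.281 = 6.9039 s; τ₂ = 2.70/0.281 = 9.6085 s.
Tank 1: C₁ = C_in(1 − e^(−t/τ₁)). Tank 2 (τ₁ ≠ τ₂): C₂ = C_in[1 − (τ₁ e^(−t/τ₁) − τ₂ e^(−t/τ₂))/(τ₁ − τ₂)].
At t = 25.5: e^(−t/τ₁) = 0.024883, e^(−t/τ₂) = 0.070377.
C₂ = 3.52·[1 − (6.9039·0.024883 − 9.6085·0.070377)/(-2.7046)] = 3.52·0.81349 = 2.8635 g/L.

2.86 g/L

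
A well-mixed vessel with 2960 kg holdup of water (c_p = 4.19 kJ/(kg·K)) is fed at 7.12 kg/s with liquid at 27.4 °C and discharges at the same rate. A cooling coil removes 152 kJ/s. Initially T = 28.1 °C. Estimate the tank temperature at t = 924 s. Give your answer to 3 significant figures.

Unsteady energy balance on the tank contents: M c_p dT/dt = ṁ c_p (T_in − T) − 152.
τ = M/ṁ = 415.73 s; T_ss = T_in − Q̇/(ṁ c_p) = 27.4 − 152/(7.12·4.19) = 22.305 °C.
T approaches T_ss exponentially: T(t) = T_ss + (T₀ − T_ss) e^(−t/τ).
T(924) = 22.305 + (5.7951)·e^(−924/415.73) = 22.305 + (5.7951)·0.10833 = 22.933 °C.

22.9 °C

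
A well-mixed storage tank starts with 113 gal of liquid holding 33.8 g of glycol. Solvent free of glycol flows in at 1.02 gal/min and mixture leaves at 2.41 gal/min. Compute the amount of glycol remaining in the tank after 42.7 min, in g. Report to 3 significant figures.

Total volume: dV/dt = Q_in − Q_out = -1.3900 gal/min, so V(t) = 113 − 1.3900 t and V(42.7) = 53.647 gal.
Species balance (pure solvent in): dm/dt = −Q_out · m/V(t).
dm/m = −Q_out dt/(V₀ − 1.3900 t); integrating gives ln(m/m₀) = −(Q_out/(Q_in−Q_out)) ln(V/V₀).
m = m₀ (V₀/V)^(Q_out/(Q_in−Q_out)) = 33.8 × (113/53.647)^(-1.7338) = 9.2890 g.

9.29 g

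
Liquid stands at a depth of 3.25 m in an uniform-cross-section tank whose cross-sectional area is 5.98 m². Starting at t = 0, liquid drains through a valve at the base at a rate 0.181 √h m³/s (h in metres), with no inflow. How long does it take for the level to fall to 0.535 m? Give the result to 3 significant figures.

A dh/dt = −Q_out = −0.181 √h.
Separate and integrate: 2(√h − √h₀) = −(0.181/A) t.
t = 2A(√h₀ − √h)/0.181 = 2·5.98·(√3.25 − √0.535)/0.181
  = 11.960 × (1.8028 − 0.73144) / 0.181 = 70.791 s.

70.8 s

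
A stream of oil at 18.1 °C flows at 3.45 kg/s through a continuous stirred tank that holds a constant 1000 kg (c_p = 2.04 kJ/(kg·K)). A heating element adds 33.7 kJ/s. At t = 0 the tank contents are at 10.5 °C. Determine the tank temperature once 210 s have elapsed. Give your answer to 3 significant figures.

Heat balance on the well-mixed liquid: M c_p dT/dt = ṁ c_p (T_in − T) + 33.7.
τ = M/ṁ = 289.86 s; T_ss = T_in + Q̇/(ṁ c_p) = 18.1 + 33.7/(3.45·2.04) = 22.888 °C.
Integrating: T(t) = T_ss + (T₀ − T_ss) e^(−t/τ).
T(210) = 22.888 + (-12.388)·e^(−210/289.86) = 22.888 + (-12.388)·0.48457 = 16.885 °C.

16.9 °C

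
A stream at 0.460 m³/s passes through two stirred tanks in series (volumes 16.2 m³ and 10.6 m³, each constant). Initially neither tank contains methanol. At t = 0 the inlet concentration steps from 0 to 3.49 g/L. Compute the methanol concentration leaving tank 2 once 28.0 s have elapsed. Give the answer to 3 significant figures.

0.891 g/L

Time constants: τᵢ = Vᵢ/Q for each well-mixed tank.
τ₁ = 16.2/0.460 = 35.217 s; τ₂ = 10.6/0.460 = 23.043 s.
Solving the cascade with C₁(0)=C₂(0)=0 gives C₂(t) = C_in[1 − (τ₁ e^(−t/τ₁) − τ₂ e^(−t/τ₂))/(τ₁ − τ₂)].
At t = 28.0: e^(−t/τ₁) = 0.45155, e^(−t/τ₂) = 0.29668.
C₂ = 3.49·[1 − (35.217·0.45155 − 23.043·0.29668)/(12.174)] = 3.49·0.25530 = 0.89099 g/L.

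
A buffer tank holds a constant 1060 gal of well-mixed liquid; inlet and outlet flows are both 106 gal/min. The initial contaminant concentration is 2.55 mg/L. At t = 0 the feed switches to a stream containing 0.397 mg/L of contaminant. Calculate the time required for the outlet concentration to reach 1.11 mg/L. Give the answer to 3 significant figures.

Mass balance on the solute (V constant): V dC/dt = Q(C_in − C), so τ = V/Q = 10.000 min.
C(t) = C_in + (C₀ − C_in) e^(−t/τ). Set C = 1.11 and solve for t:
e^(−t/τ) = (C − C_in)/(C₀ − C_in) = (1.11 − 0.397)/(2.55 − 0.397) = 0.33117
t = −τ ln(…) = 10.000 × 1.1051 = 11.051 min.

11.1 min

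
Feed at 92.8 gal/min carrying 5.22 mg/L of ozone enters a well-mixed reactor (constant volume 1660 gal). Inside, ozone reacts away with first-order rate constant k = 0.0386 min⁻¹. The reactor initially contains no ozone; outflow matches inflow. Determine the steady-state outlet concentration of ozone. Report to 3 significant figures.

3.09 mg/L

Species balance: V dC/dt = Q C_in − Q C − k V C.
At steady state: 0 = Q C_in − (Q + kV) C_ss, so C_ss = Q C_in/(Q + kV).
C_ss = 92.8·5.22/(92.8 + 0.0386·1660) = 484.42/156.88 = 3.0879 mg/L.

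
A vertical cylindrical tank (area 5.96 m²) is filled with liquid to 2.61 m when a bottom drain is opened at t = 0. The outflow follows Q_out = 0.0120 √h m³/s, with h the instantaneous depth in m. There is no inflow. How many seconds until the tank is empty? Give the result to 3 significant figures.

1600 s

A dh/dt = −Q_out = −0.0120 √h.
Separate and integrate: 2(√h − √h₀) = −(0.0120/A) t.
Set h = 0: 2√h₀ = (0.0120/A) t_empty ⇒ t_empty = 2A√h₀/0.0120.
t_empty = 2·5.96·√2.61/0.0120 = 11.920·1.6155/0.0120 = 1604.8 s.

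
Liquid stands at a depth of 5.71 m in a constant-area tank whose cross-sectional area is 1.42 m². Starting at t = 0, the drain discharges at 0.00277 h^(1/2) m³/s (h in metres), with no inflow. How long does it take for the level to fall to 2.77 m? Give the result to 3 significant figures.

744 s

Mass balance (ρ constant): A dh/dt = −0.00277 √h.
This is separable: 2 d(√h)/dt = −0.00277/A, so √h = √h₀ − (0.00277/(2A)) t.
t = 2A(√h₀ − √h)/0.00277 = 2·1.42·(√5.71 − √2.77)/0.00277
  = 2.8400 × (2.3896 − 1.6643) / 0.00277 = 743.56 s.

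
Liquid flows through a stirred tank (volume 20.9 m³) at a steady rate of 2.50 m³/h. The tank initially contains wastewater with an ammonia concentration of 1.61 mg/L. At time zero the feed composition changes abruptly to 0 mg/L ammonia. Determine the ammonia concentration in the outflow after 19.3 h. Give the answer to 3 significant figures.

Transient balance on the dissolved component: V dC/dt = Q(C_in − C).
Time constant τ = V/Q = 20.9/2.50 = 8.3600 h.
This is linear first-order; C(t) = C_in + (C₀ − C_in) e^(−t/τ).
C(19.3) = 0 + (1.61 − 0)·e^(−19.3/8.3600) = 0 + (1.6100)·0.099399 = 0.16003 mg/L.

0.160 mg/L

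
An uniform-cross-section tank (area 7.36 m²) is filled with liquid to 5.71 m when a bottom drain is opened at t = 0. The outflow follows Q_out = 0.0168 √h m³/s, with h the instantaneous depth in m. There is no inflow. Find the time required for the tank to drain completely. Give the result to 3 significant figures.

2090 s

With no inflow, A dh/dt = −0.0168 √h.
∫ h^(−1/2) dh = −(0.0168/A) ∫ dt, giving 2√h = 2√h₀ − (0.0168/A) t.
Set h = 0: 2√h₀ = (0.0168/A) t_empty ⇒ t_empty = 2A√h₀/0.0168.
t_empty = 2·7.36·√5.71/0.0168 = 14.720·2.3896/0.0168 = 2093.7 s.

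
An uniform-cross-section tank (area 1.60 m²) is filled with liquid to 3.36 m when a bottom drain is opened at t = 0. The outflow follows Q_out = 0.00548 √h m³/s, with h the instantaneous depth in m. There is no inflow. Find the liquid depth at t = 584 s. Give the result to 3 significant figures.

With no inflow, A dh/dt = −0.00548 √h.
This is separable: 2 d(√h)/dt = −0.00548/A, so √h = √h₀ − (0.00548/(2A)) t.
√h = √3.36 − 0.00548·584/(2·1.60) = 1.8330 − 1.0001 = 0.83293.
h = 0.83293² = 0.69377 m.

0.694 m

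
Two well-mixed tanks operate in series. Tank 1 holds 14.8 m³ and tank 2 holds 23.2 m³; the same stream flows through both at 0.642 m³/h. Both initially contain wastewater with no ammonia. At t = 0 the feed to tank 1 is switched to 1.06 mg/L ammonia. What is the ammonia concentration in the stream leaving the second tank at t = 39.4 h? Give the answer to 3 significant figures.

0.414 mg/L

Each tank obeys Vᵢ dCᵢ/dt = Q(Cᵢ₋₁ − Cᵢ), so τᵢ = Vᵢ/Q.
τ₁ = 14.8/0.642 = 23.053 h; τ₂ = 23.2/0.642 = 36.137 h.
Solving the cascade with C₁(0)=C₂(0)=0 gives C₂(t) = C_in[1 − (τ₁ e^(−t/τ₁) − τ₂ e^(−t/τ₂))/(τ₁ − τ₂)].
At t = 39.4: e^(−t/τ₁) = 0.18103, e^(−t/τ₂) = 0.33612.
C₂ = 1.06·[1 − (23.053·0.18103 − 36.137·0.33612)/(-13.084)] = 1.06·0.39063 = 0.41406 mg/L.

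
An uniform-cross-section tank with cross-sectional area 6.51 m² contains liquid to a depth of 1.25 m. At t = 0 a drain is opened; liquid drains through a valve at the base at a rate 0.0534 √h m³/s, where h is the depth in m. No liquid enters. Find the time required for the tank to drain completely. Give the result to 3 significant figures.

Accumulation of liquid (constant cross-section A): A dh/dt = −0.0534 √h.
This is separable: 2 d(√h)/dt = −0.0534/A, so √h = √h₀ − (0.0534/(2A)) t.
Set h = 0: 2√h₀ = (0.0534/A) t_empty ⇒ t_empty = 2A√h₀/0.0534.
t_empty = 2·6.51·√1.25/0.0534 = 13.020·1.1180/0.0534 = 272.60 s.

273 s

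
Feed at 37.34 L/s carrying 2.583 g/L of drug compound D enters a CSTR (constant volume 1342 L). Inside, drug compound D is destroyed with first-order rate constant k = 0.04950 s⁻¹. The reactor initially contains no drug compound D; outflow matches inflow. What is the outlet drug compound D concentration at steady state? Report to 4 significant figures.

0.9295 g/L

V dC/dt = Q(C_in − C) − k V C.
Steady state (dC/dt = 0): C_ss = Q C_in/(Q + kV) = C_in/(1 + kV/Q).
C_ss = 37.34·2.583/(37.34 + 0.04950·1342) = 96.4492/103.769 = 0.929461 g/L.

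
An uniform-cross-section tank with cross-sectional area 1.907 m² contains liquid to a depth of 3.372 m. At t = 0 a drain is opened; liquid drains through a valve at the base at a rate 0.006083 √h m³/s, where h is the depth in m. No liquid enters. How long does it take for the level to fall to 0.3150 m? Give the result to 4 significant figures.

799.4 s

With no inflow, A dh/dt = −0.006083 √h.
Separate and integrate: 2(√h − √h₀) = −(0.006083/A) t.
t = 2A(√h₀ − √h)/0.006083 = 2·1.907·(√3.372 − √0.3150)/0.006083
  = 3.81400 × (1.83630 − 0.561249) / 0.006083 = 799.449 s.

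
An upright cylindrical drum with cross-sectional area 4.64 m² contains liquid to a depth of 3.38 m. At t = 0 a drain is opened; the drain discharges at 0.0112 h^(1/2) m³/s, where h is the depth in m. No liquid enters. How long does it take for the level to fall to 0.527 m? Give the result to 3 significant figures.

Unsteady balance on liquid volume: A dh/dt = −0.0112 √h.
This is separable: 2 d(√h)/dt = −0.0112/A, so √h = √h₀ − (0.0112/(2A)) t.
t = 2A(√h₀ − √h)/0.0112 = 2·4.64·(√3.38 − √0.527)/0.0112
  = 9.2800 × (1.8385 − 0.72595) / 0.0112 = 921.81 s.

922 s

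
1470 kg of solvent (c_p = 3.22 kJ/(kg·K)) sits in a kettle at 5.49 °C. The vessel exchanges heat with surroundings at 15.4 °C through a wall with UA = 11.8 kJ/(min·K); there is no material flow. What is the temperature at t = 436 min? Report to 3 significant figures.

M c_p dT/dt = −UA(T − T_amb).
dT/dt = (T_ss − T)/τ with T_ss = T_amb = 15.400 °C, τ = M c_p/UA = 1470·3.22/11.8 = 401.14 min.
This is linear first-order; T(t) = T_ss + (T₀ − T_ss) e^(−t/τ).
T(436) = 15.400 + (-9.9100)·0.33726 = 12.058 °C.

12.1 °C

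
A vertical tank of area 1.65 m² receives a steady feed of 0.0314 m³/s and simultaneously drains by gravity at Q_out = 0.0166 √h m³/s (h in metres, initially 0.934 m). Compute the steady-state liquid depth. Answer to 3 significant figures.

3.58 m

A dh/dt = Q_in − 0.0166 √h. Steady state requires inflow = outflow:
Q_in = 0.0166 √h_ss ⇒ √h_ss = 0.0314/0.0166 = 1.8916.
h_ss = 1.8916² = 3.5780 m. (Since h₀ = 0.934 m < h_ss, the level will rise toward this value.)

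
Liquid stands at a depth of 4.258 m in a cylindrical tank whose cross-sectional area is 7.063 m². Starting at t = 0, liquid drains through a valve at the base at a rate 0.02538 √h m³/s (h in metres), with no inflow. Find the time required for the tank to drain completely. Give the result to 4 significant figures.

1148 s

Volume balance on the tank: A dh/dt = −0.02538 √h.
This is separable: 2 d(√h)/dt = −0.02538/A, so √h = √h₀ − (0.02538/(2A)) t.
Set h = 0: 2√h₀ = (0.02538/A) t_empty ⇒ t_empty = 2A√h₀/0.02538.
t_empty = 2·7.063·√4.258/0.02538 = 14.1260·2.06349/0.02538 = 1148.50 s.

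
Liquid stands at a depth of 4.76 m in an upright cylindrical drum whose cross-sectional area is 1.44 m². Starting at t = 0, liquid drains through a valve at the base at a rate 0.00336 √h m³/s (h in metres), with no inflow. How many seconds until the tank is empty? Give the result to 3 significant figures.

Volume balance on the tank: A dh/dt = −0.00336 √h.
∫ h^(−1/2) dh = −(0.00336/A) ∫ dt, giving 2√h = 2√h₀ − (0.00336/A) t.
Set h = 0: 2√h₀ = (0.00336/A) t_empty ⇒ t_empty = 2A√h₀/0.00336.
t_empty = 2·1.44·√4.76/0.00336 = 2.8800·2.1817/0.00336 = 1870.1 s.

1870 s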